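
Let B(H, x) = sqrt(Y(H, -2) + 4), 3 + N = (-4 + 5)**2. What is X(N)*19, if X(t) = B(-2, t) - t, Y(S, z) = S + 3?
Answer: 38 + 19*sqrt(5) ≈ 80.485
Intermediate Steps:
Y(S, z) = 3 + S
N = -2 (N = -3 + (-4 + 5)**2 = -3 + 1**2 = -3 + 1 = -2)
B(H, x) = sqrt(7 + H) (B(H, x) = sqrt((3 + H) + 4) = sqrt(7 + H))
X(t) = sqrt(5) - t (X(t) = sqrt(7 - 2) - t = sqrt(5) - t)
X(N)*19 = (sqrt(5) - 1*(-2))*19 = (sqrt(5) + 2)*19 = (2 + sqrt(5))*19 = 38 + 19*sqrt(5)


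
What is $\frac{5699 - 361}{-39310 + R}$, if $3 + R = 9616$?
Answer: $- \frac{5338}{29697} \approx -0.17975$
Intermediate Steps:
$R = 9613$ ($R = -3 + 9616 = 9613$)
$\frac{5699 - 361}{-39310 + R} = \frac{5699 - 361}{-39310 + 9613} = \frac{5338}{-29697} = 5338 \left(- \frac{1}{29697}\right) = - \frac{5338}{29697}$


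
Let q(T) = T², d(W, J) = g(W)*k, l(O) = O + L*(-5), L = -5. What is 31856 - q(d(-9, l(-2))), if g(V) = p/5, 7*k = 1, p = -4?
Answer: 39023584/1225 ≈ 31856.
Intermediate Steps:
k = ⅐ (k = (⅐)*1 = ⅐ ≈ 0.14286)
g(V) = -⅘ (g(V) = -4/5 = -4*⅕ = -⅘)
l(O) = 25 + O (l(O) = O - 5*(-5) = O + 25 = 25 + O)
d(W, J) = -4/35 (d(W, J) = -⅘*⅐ = -4/35)
31856 - q(d(-9, l(-2))) = 31856 - (-4/35)² = 31856 - 1*16/1225 = 31856 - 16/1225 = 39023584/1225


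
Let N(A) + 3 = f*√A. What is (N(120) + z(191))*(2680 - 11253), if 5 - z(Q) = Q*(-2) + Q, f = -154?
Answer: -1654589 + 2640484*√30 ≈ 1.2808e+7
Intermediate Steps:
N(A) = -3 - 154*√A
z(Q) = 5 + Q (z(Q) = 5 - (Q*(-2) + Q) = 5 - (-2*Q + Q) = 5 - (-1)*Q = 5 + Q)
(N(120) + z(191))*(2680 - 11253) = ((-3 - 308*√30) + (5 + 191))*(2680 - 11253) = ((-3 - 308*√30) + 196)*(-8573) = (193 - 308*√30)*(-8573) = -1654589 + 2640484*√30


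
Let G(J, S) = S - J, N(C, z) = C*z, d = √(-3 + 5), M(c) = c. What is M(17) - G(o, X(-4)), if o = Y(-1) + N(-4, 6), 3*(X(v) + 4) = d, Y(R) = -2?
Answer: -5 - √2/3 ≈ -5.4714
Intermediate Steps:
d = √2 ≈ 1.4142
X(v) = -4 + √2/3
o = -26 (o = -2 - 4*6 = -2 - 24 = -26)
M(17) - G(o, X(-4)) = 17 - ((-4 + √2/3) - 1*(-26)) = 17 - ((-4 + √2/3) + 26) = 17 - (22 + √2/3) = 17 + (-22 - √2/3) = -5 - √2/3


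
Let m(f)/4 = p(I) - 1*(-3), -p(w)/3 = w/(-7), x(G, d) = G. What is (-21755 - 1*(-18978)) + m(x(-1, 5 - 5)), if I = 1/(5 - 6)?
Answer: -19367/7 ≈ -2766.7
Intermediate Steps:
I = -1 (I = 1/(-1) = -1)
p(w) = 3*w/7 (p(w) = -3*w/(-7) = -3*w*(-1)/7 = -(-3)*w/7 = 3*w/7)
m(f) = 72/7 (m(f) = 4*((3/7)*(-1) - 1*(-3)) = 4*(-3/7 + 3) = 4*(18/7) = 72/7)
(-21755 - 1*(-18978)) + m(x(-1, 5 - 5)) = (-21755 - 1*(-18978)) + 72/7 = (-21755 + 18978) + 72/7 = -2777 + 72/7 = -19367/7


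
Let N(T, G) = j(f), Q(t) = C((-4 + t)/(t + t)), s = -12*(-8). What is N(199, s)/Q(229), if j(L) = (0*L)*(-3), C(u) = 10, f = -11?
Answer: 0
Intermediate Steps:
s = 96
Q(t) = 10
j(L) = 0 (j(L) = 0*(-3) = 0)
N(T, G) = 0
N(199, s)/Q(229) = 0/10 = 0*(⅒) = 0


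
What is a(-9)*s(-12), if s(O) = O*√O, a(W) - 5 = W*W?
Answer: -2064*I*√3 ≈ -3575.0*I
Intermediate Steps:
a(W) = 5 + W² (a(W) = 5 + W*W = 5 + W²)
s(O) = O^(3/2)
a(-9)*s(-12) = (5 + (-9)²)*(-12)^(3/2) = (5 + 81)*(-24*I*√3) = 86*(-24*I*√3) = -2064*I*√3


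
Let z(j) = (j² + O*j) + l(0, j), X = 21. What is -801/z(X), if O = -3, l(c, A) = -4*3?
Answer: -267/122 ≈ -2.1885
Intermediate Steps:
l(c, A) = -12
z(j) = -12 + j² - 3*j (z(j) = (j² - 3*j) - 12 = -12 + j² - 3*j)
-801/z(X) = -801/(-12 + 21² - 3*21) = -801/(-12 + 441 - 63) = -801/366 = -801*1/366 = -267/122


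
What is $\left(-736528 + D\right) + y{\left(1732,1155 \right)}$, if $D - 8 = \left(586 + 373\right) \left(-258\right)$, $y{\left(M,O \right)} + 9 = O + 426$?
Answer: $-982370$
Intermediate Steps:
$y{\left(M,O \right)} = 417 + O$ ($y{\left(M,O \right)} = -9 + \left(O + 426\right) = -9 + \left(426 + O\right) = 417 + O$)
$D = -247414$ ($D = 8 + \left(586 + 373\right) \left(-258\right) = 8 + 959 \left(-258\right) = 8 - 247422 = -247414$)
$\left(-736528 + D\right) + y{\left(1732,1155 \right)} = \left(-736528 - 247414\right) + \left(417 + 1155\right) = -983942 + 1572 = -982370$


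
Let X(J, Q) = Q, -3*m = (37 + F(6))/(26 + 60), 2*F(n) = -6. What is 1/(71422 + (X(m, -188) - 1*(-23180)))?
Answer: 1/94414 ≈ 1.0592e-5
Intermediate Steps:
F(n) = -3 (F(n) = (½)*(-6) = -3)
m = -17/129 (m = -(37 - 3)/(3*(26 + 60)) = -34/(3*86) = -⅓*17/43 = -17/129 ≈ -0.13178)
1/(71422 + (X(m, -188) - 1*(-23180))) = 1/(71422 + (-188 - 1*(-23180))) = 1/(71422 + (-188 + 23180)) = 1/(71422 + 22992) = 1/94414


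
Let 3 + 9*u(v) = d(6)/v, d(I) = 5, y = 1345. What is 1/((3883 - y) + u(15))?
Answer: 27/68518 ≈ 0.00039406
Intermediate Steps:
u(v) = -1/3 + 5/(9*v) (u(v) = -1/3 + (5/v)/9 = -1/3 + 5/(9*v))
1/((3883 - y) + u(15)) = 1/((3883 - 1*1345) + (1/9)*(5 - 3*15)/15) = 1/((3883 - 1345) + (1/9)*(1/15)*(5 - 45)) = 1/(2538 + (1/9)*(1/15)*(-40)) = 1/(2538 - 8/27) = 1/(68518/27) = 27/68518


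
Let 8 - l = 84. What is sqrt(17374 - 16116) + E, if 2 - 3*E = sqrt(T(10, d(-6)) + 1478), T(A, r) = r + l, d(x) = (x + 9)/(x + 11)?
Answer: 2/3 + sqrt(1258) - sqrt(35065)/15 ≈ 23.651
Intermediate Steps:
l = -76 (l = 8 - 1*84 = 8 - 84 = -76)
d(x) = (9 + x)/(11 + x)
T(A, r) = -76 + r (T(A, r) = r - 76 = -76 + r)
E = 2/3 - sqrt(35065)/15 (E = 2/3 - sqrt((-76 + (9 - 6)/(11 - 6)) + 1478)/3 = 2/3 - sqrt((-76 + 3/5) + 1478)/3 = 2/3 - sqrt(-377/5 + 1478)/3 = 2/3 - sqrt(35065)/15 ≈ -11.817)
sqrt(17374 - 16116) + E = sqrt(17374 - 16116) + (2/3 - sqrt(35065)/15) = sqrt(1258) + (2/3 - sqrt(35065)/15) = 2/3 + sqrt(1258) - sqrt(35065)/15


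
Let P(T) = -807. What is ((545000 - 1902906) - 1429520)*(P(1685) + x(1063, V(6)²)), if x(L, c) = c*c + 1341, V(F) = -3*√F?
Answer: -9616619700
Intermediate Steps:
x(L, c) = 1341 + c² (x(L, c) = c² + 1341 = 1341 + c²)
((545000 - 1902906) - 1429520)*(P(1685) + x(1063, V(6)²)) = ((545000 - 1902906) - 1429520)*(-807 + (1341 + ((-3*√6)²)²)) = (-1357906 - 1429520)*(-807 + (1341 + 54²)) = -2787426*(-807 + (1341 + 2916)) = -2787426*(-807 + 4257) = -2787426*3450 = -9616619700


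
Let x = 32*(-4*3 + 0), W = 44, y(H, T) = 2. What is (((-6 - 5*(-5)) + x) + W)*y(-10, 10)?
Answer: -642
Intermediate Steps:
x = -384 (x = 32*(-12 + 0) = 32*(-12) = -384)
(((-6 - 5*(-5)) + x) + W)*y(-10, 10) = (((-6 - 5*(-5)) - 384) + 44)*2 = (((-6 + 25) - 384) + 44)*2 = ((19 - 384) + 44)*2 = (-365 + 44)*2 = -321*2 = -642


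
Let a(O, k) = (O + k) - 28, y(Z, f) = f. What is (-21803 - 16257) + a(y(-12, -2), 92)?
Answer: -37998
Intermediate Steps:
a(O, k) = -28 + O + k
(-21803 - 16257) + a(y(-12, -2), 92) = (-21803 - 16257) + (-28 - 2 + 92) = -38060 + 62 = -37998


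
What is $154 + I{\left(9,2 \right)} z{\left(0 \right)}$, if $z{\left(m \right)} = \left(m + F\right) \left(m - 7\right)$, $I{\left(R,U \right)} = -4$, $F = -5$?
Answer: $14$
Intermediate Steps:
$z{\left(m \right)} = \left(-7 + m\right) \left(-5 + m\right)$ ($z{\left(m \right)} = \left(m - 5\right) \left(m - 7\right) = \left(-5 + m\right) \left(-7 + m\right) = \left(-7 + m\right) \left(-5 + m\right)$)
$154 + I{\left(9,2 \right)} z{\left(0 \right)} = 154 - 4 \left(35 + 0^{2} - 0\right) = 154 - 4 \left(35 + 0 + 0\right) = 154 - 140 = 14$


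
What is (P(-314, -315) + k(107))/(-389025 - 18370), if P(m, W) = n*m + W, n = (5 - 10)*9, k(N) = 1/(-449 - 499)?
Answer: -13096619/386210460 ≈ -0.033911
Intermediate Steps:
k(N) = -1/948 (k(N) = 1/(-948) = -1/948)
n = -45 (n = -5*9 = -45)
P(m, W) = W - 45*m (P(m, W) = -45*m + W = W - 45*m)
(P(-314, -315) + k(107))/(-389025 - 18370) = ((-315 - 45*(-314)) - 1/948)/(-389025 - 18370) = ((-315 + 14130) - 1/948)/(-407395) = (13815 - 1/948)*(-1/407395) = (13096619/948)*(-1/407395) = -13096619/386210460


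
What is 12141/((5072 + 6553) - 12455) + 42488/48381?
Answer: -552128681/40156230 ≈ -13.750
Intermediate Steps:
12141/((5072 + 6553) - 12455) + 42488/48381 = 12141/(11625 - 12455) + 42488*(1/48381) = 12141/(-830) + 42488/48381 = 12141*(-1/830) + 42488/48381 = -12141/830 + 42488/48381 = -552128681/40156230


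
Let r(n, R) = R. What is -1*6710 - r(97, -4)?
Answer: -6706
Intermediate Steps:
-1*6710 - r(97, -4) = -1*6710 - 1*(-4) = -6710 + 4 = -6706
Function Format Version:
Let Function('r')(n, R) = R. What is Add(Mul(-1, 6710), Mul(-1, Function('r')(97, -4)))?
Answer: -6706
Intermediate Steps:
Add(Mul(-1, 6710), Mul(-1, Function('r')(97, -4))) = Add(Mul(-1, 6710), Mul(-1, -4)) = Add(-6710, 4) = -6706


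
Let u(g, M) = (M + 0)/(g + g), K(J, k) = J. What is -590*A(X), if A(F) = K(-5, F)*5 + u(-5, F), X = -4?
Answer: 14514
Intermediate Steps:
u(g, M) = M/(2*g) (u(g, M) = M/((2*g)) = M*(1/(2*g)) = M/(2*g))
A(F) = -25 - F/10 (A(F) = -5*5 + (1/2)*F/(-5) = -25 + (1/2)*F*(-1/5) = -25 - F/10)
-590*A(X) = -590*(-25 - 1/10*(-4)) = -590*(-25 + 2/5) = -590*(-123/5) = 14514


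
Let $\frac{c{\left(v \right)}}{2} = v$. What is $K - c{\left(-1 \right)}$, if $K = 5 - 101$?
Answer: $-94$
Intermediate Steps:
$c{\left(v \right)} = 2 v$
$K = -96$
$K - c{\left(-1 \right)} = -96 - 2 \left(-1\right) = -96 - -2 = -96 + 2 = -94$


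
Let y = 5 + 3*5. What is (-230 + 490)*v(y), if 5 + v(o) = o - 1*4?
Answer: 2860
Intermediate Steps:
y = 20 (y = 5 + 15 = 20)
v(o) = -9 + o (v(o) = -5 + (o - 1*4) = -5 + (o - 4) = -5 + (-4 + o) = -9 + o)
(-230 + 490)*v(y) = (-230 + 490)*(-9 + 20) = 260*11 = 2860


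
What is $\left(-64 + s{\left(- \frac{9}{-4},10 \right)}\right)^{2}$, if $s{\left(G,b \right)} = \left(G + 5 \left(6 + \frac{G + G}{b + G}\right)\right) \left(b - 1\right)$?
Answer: $\frac{2264332225}{38416} \approx 58942.0$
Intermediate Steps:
$s{\left(G,b \right)} = \left(-1 + b\right) \left(30 + G + \frac{10 G}{G + b}\right)$ ($s{\left(G,b \right)} = \left(G + 5 \left(6 + \frac{2 G}{G + b}\right)\right) \left(-1 + b\right) = \left(G + \left(30 + \frac{10 G}{G + b}\right)\right) \left(-1 + b\right) = \left(30 + G + \frac{10 G}{G + b}\right) \left(-1 + b\right) = \left(-1 + b\right) \left(30 + G + \frac{10 G}{G + b}\right)$)
$\left(-64 + s{\left(- \frac{9}{-4},10 \right)}\right)^{2} = \left(-64 + \frac{- \left(- \frac{9}{-4}\right)^{2} - 40 \left(- \frac{9}{-4}\right) - 300 + 30 \cdot 10^{2} + - \frac{9}{-4} \cdot 10^{2} + 10 \left(- \frac{9}{-4}\right)^{2} + 39 \left(- \frac{9}{-4}\right) 10}{- \frac{9}{-4} + 10}\right)^{2} = \left(-64 + \frac{- \left(\left(-9\right) \left(- \frac{1}{4}\right)\right)^{2} - 40 \left(\left(-9\right) \left(- \frac{1}{4}\right)\right) - 300 + 30 \cdot 100 + \left(-9\right) \left(- \frac{1}{4}\right) 100 + 10 \left(\left(-9\right) \left(- \frac{1}{4}\right)\right)^{2} + 39 \left(\left(-9\right) \left(- \frac{1}{4}\right)\right) 10}{\left(-9\right) \left(- \frac{1}{4}\right) + 10}\right)^{2} = \left(-64 + \frac{- \left(\frac{9}{4}\right)^{2} - 90 - 300 + 3000 + \frac{9}{4} \cdot 100 + 10 \left(\frac{9}{4}\right)^{2} + 39 \cdot \frac{9}{4} \cdot 10}{\frac{9}{4} + 10}\right)^{2} = \left(-64 + \frac{\left(-1\right) \frac{81}{16} - 90 - 300 + 3000 + 225 + 10 \cdot \frac{81}{16} + \frac{1755}{2}}{\frac{49}{4}}\right)^{2} = \left(-64 + \frac{4 \left(- \frac{81}{16} - 90 - 300 + 3000 + 225 + \frac{405}{8} + \frac{1755}{2}\right)}{49}\right)^{2} = \left(-64 + \frac{4}{49} \cdot \frac{60129}{16}\right)^{2} = \left(-64 + \frac{60129}{196}\right)^{2} = \left(\frac{47585}{196}\right)^{2} = \frac{2264332225}{38416}$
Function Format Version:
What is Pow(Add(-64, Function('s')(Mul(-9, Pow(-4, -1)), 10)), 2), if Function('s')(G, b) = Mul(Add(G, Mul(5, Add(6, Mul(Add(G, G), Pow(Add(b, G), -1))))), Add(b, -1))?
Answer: Rational(2264332225, 38416) ≈ 58942.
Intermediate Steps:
Function('s')(G, b) = Mul(Add(-1, b), Add(30, G, Mul(10, G, Pow(Add(G, b), -1)))) (Function('s')(G, b) = Mul(Add(G, Mul(5, Add(6, Mul(Mul(2, G), Pow(Add(G, b), -1))))), Add(-1, b)) = Mul(Add(G, Mul(5, Add(6, Mul(2, G, Pow(Add(G, b), -1))))), Add(-1, b)) = Mul(Add(G, Add(30, Mul(10, G, Pow(Add(G, b), -1)))), Add(-1, b)) = Mul(Add(30, G, Mul(10, G, Pow(Add(G, b), -1))), Add(-1, b)) = Mul(Add(-1, b), Add(30, G, Mul(10, G, Pow(Add(G, b), -1)))))
Pow(Add(-64, Function('s')(Mul(-9, Pow(-4, -1)), 10)), 2) = Pow(Add(-64, Mul(Pow(Add(Mul(-9, Pow(-4, -1)), 10), -1), Add(Mul(-1, Pow(Mul(-9, Pow(-4, -1)), 2)), Mul(-40, Mul(-9, Pow(-4, -1))), Mul(-30, 10), Mul(30, Pow(10, 2)), Mul(Mul(-9, Pow(-4, -1)), Pow(10, 2)), Mul(10, Pow(Mul(-9, Pow(-4, -1)), 2)), Mul(39, Mul(-9, Pow(-4, -1)), 10)))), 2) = Pow(Add(-64, Mul(Pow(Add(Mul(-9, Rational(-1, 4)), 10), -1), Add(Mul(-1, Pow(Mul(-9, Rational(-1, 4)), 2)), Mul(-40, Mul(-9, Rational(-1, 4))), -300, Mul(30, 100), Mul(Mul(-9, Rational(-1, 4)), 100), Mul(10, Pow(Mul(-9, Rational(-1, 4)), 2)), Mul(39, Mul(-9, Rational(-1, 4)), 10)))), 2) = Pow(Add(-64, Mul(Pow(Add(Rational(9, 4), 10), -1), Add(Mul(-1, Pow(Rational(9, 4), 2)), Mul(-40, Rational(9, 4)), -300, 3000, Mul(Rational(9, 4), 100), Mul(10, Pow(Rational(9, 4), 2)), Mul(39, Rational(9, 4), 10)))), 2) = Pow(Add(-64, Mul(Pow(Rational(49, 4), -1), Add(Mul(-1, Rational(81, 16)), -90, -300, 3000, 225, Mul(10, Rational(81, 16)), Rational(1755, 2)))), 2) = Pow(Add(-64, Mul(Rational(4, 49), Add(Rational(-81, 16), -90, -300, 3000, 225, Rational(405, 8), Rational(1755, 2)))), 2) = Pow(Add(-64, Mul(Rational(4, 49), Rational(60129, 16))), 2) = Pow(Add(-64, Rational(60129, 196)), 2) = Pow(Rational(47585, 196), 2) = Rational(2264332225, 38416)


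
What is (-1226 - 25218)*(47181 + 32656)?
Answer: -2111209628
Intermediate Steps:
(-1226 - 25218)*(47181 + 32656) = -26444*79837 = -2111209628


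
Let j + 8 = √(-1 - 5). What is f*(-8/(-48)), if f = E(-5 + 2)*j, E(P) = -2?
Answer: 8/3 - I*√6/3 ≈ 2.6667 - 0.8165*I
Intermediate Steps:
j = -8 + I*√6 (j = -8 + √(-1 - 5) = -8 + √(-6) = -8 + I*√6 ≈ -8.0 + 2.4495*I)
f = 16 - 2*I*√6 (f = -2*(-8 + I*√6) = 16 - 2*I*√6 ≈ 16.0 - 4.899*I)
f*(-8/(-48)) = (16 - 2*I*√6)*(-8/(-48)) = (16 - 2*I*√6)*(-8*(-1/48)) = (16 - 2*I*√6)*(⅙) = 8/3 - I*√6/3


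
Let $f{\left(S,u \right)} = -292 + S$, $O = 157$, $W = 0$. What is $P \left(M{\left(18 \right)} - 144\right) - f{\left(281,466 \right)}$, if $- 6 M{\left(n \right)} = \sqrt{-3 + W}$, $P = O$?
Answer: $-22597 - \frac{157 i \sqrt{3}}{6} \approx -22597.0 - 45.322 i$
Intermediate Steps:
$P = 157$
$M{\left(n \right)} = - \frac{i \sqrt{3}}{6}$ ($M{\left(n \right)} = - \frac{\sqrt{-3 + 0}}{6} = - \frac{\sqrt{-3}}{6} = - \frac{i \sqrt{3}}{6}$)
$P \left(M{\left(18 \right)} - 144\right) - f{\left(281,466 \right)} = 157 \left(- \frac{i \sqrt{3}}{6} - 144\right) - \left(-292 + 281\right) = 157 \left(-144 - \frac{i \sqrt{3}}{6}\right) - -11 = \left(-22608 - \frac{157 i \sqrt{3}}{6}\right) + 11 = -22597 - \frac{157 i \sqrt{3}}{6}$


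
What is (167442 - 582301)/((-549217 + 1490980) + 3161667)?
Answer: -414859/4103430 ≈ -0.10110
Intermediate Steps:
(167442 - 582301)/((-549217 + 1490980) + 3161667) = -414859/(941763 + 3161667) = -414859/4103430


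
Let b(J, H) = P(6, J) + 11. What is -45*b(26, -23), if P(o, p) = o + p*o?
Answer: -7785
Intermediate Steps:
P(o, p) = o + o*p
b(J, H) = 17 + 6*J (b(J, H) = 6*(1 + J) + 11 = (6 + 6*J) + 11 = 17 + 6*J)
-45*b(26, -23) = -45*(17 + 6*26) = -45*(17 + 156) = -45*173 = -7785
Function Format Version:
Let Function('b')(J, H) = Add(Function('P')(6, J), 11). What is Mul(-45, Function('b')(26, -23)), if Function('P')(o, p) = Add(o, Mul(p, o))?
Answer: -7785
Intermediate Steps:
Function('P')(o, p) = Add(o, Mul(o, p))
Function('b')(J, H) = Add(17, Mul(6, J)) (Function('b')(J, H) = Add(Mul(6, Add(1, J)), 11) = Add(Add(6, Mul(6, J)), 11) = Add(17, Mul(6, J)))
Mul(-45, Function('b')(26, -23)) = Mul(-45, Add(17, Mul(6, 26))) = Mul(-45, Add(17, 156)) = Mul(-45, 173) = -7785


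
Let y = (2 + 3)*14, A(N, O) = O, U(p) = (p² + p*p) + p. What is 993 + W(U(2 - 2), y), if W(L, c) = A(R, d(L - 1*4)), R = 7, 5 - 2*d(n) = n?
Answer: 1995/2 ≈ 997.50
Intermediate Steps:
d(n) = 5/2 - n/2
U(p) = p + 2*p² (U(p) = (p² + p²) + p = 2*p² + p = p + 2*p²)
y = 70 (y = 5*14 = 70)
W(L, c) = 9/2 - L/2 (W(L, c) = 5/2 - (L - 1*4)/2 = 5/2 - (L - 4)/2 = 5/2 - (-4 + L)/2 = 5/2 + (2 - L/2) = 9/2 - L/2)
993 + W(U(2 - 2), y) = 993 + (9/2 - (2 - 2)*(1 + 2*(2 - 2))/2) = 993 + (9/2 - 0*(1 + 2*0)) = 993 + (9/2 - 0*(1 + 0)) = 993 + (9/2 - 0) = 993 + (9/2 - ½*0) = 993 + (9/2 + 0) = 993 + 9/2 = 1995/2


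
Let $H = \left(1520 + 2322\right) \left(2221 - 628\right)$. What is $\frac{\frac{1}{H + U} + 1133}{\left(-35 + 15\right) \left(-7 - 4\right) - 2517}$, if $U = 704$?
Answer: $- \frac{6935104331}{14059959970} \approx -0.49325$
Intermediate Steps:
$H = 6120306$ ($H = 3842 \cdot 1593 = 6120306$)
$\frac{\frac{1}{H + U} + 1133}{\left(-35 + 15\right) \left(-7 - 4\right) - 2517} = \frac{\frac{1}{6120306 + 704} + 1133}{\left(-35 + 15\right) \left(-7 - 4\right) - 2517} = \frac{\frac{1}{6121010} + 1133}{- 20 \left(-7 - 4\right) - 2517} = \frac{\frac{1}{6121010} + 1133}{\left(-20\right) \left(-11\right) - 2517} = \frac{6935104331}{6121010 \left(220 - 2517\right)} = \frac{6935104331}{6121010 \left(-2297\right)} = \frac{6935104331}{6121010} \left(- \frac{1}{2297}\right) = - \frac{6935104331}{14059959970}$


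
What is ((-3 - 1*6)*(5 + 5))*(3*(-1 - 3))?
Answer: 1080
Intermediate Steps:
((-3 - 1*6)*(5 + 5))*(3*(-1 - 3)) = ((-3 - 6)*10)*(3*(-4)) = -9*10*(-12) = -90*(-12) = 1080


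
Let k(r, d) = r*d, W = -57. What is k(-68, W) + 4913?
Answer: 8789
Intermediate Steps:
k(r, d) = d*r
k(-68, W) + 4913 = -57*(-68) + 4913 = 3876 + 4913 = 8789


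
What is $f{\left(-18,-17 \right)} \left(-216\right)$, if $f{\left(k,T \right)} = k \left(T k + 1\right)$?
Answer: $1193616$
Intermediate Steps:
$f{\left(k,T \right)} = k \left(1 + T k\right)$
$f{\left(-18,-17 \right)} \left(-216\right) = - 18 \left(1 - -306\right) \left(-216\right) = - 18 \left(1 + 306\right) \left(-216\right) = \left(-18\right) 307 \left(-216\right) = \left(-5526\right) \left(-216\right) = 1193616$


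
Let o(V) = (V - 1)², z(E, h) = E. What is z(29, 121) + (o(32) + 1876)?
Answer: 2866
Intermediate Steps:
o(V) = (-1 + V)²
z(29, 121) + (o(32) + 1876) = 29 + ((-1 + 32)² + 1876) = 29 + (31² + 1876) = 29 + (961 + 1876) = 29 + 2837 = 2866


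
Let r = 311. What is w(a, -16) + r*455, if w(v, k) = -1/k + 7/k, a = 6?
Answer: 1132037/8 ≈ 1.4150e+5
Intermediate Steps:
w(v, k) = 6/k
w(a, -16) + r*455 = 6/(-16) + 311*455 = 6*(-1/16) + 141505 = -3/8 + 141505 = 1132037/8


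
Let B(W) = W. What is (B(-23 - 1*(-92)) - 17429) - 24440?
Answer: -41800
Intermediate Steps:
(B(-23 - 1*(-92)) - 17429) - 24440 = ((-23 - 1*(-92)) - 17429) - 24440 = ((-23 + 92) - 17429) - 24440 = (69 - 17429) - 24440 = -17360 - 24440 = -41800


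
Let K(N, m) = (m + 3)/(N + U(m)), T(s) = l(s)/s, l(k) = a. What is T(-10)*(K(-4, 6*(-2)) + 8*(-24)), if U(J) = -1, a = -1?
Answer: -951/50 ≈ -19.020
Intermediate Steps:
l(k) = -1
T(s) = -1/s
K(N, m) = (3 + m)/(-1 + N) (K(N, m) = (m + 3)/(N - 1) = (3 + m)/(-1 + N))
T(-10)*(K(-4, 6*(-2)) + 8*(-24)) = (-1/(-10))*((3 + 6*(-2))/(-1 - 4) + 8*(-24)) = (-1*(-⅒))*((3 - 12)/(-5) - 192) = (-⅕*(-9) - 192)/10 = (9/5 - 192)/10 = (⅒)*(-951/5) = -951/50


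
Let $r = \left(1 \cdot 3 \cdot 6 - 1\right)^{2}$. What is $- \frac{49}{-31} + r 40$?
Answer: $\frac{358409}{31} \approx 11562.0$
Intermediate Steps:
$r = 289$ ($r = \left(3 \cdot 6 - 1\right)^{2} = \left(18 - 1\right)^{2} = 17^{2} = 289$)
$- \frac{49}{-31} + r 40 = - \frac{49}{-31} + 289 \cdot 40 = \left(-49\right) \left(- \frac{1}{31}\right) + 11560 = \frac{49}{31} + 11560 = \frac{358409}{31}$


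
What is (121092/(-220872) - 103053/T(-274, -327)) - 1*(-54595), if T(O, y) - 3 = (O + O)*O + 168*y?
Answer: 95680389251383/1752600914 ≈ 54593.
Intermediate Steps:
T(O, y) = 3 + 2*O² + 168*y (T(O, y) = 3 + ((O + O)*O + 168*y) = 3 + ((2*O)*O + 168*y) = 3 + (2*O² + 168*y) = 3 + 2*O² + 168*y)
(121092/(-220872) - 103053/T(-274, -327)) - 1*(-54595) = (121092/(-220872) - 103053/(3 + 2*(-274)² + 168*(-327))) - 1*(-54595) = (121092*(-1/220872) - 103053/(3 + 2*75076 - 54936)) + 54595 = (-10091/18406 - 103053/(3 + 150152 - 54936)) + 54595 = (-10091/18406 - 103053/95219) + 54595 = -2857648447/1752600914 + 54595 = 95680389251383/1752600914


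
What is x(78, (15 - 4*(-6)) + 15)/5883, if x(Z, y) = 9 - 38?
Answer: -29/5883 ≈ -0.0049295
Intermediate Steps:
x(Z, y) = -29
x(78, (15 - 4*(-6)) + 15)/5883 = -29/5883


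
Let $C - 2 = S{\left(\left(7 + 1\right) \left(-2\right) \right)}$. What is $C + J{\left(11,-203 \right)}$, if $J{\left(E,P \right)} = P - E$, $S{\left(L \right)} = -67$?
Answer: $-279$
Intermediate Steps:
$C = -65$ ($C = 2 - 67 = -65$)
$C + J{\left(11,-203 \right)} = -65 - 214 = -279$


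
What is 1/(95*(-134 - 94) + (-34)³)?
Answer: -1/60964 ≈ -1.6403e-5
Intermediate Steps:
1/(95*(-134 - 94) + (-34)³) = 1/(95*(-228) - 39304) = 1/(-21660 - 39304) = 1/(-60964) = -1/60964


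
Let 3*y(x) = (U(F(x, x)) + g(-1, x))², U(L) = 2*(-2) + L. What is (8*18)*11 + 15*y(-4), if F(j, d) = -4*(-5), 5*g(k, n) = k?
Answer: 14161/5 ≈ 2832.2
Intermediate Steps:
g(k, n) = k/5
F(j, d) = 20
U(L) = -4 + L
y(x) = 6241/75 (y(x) = ((-4 + 20) + (⅕)*(-1))²/3 = (16 - ⅕)²/3 = (79/5)²/3 = (⅓)*(6241/25) = 6241/75)
(8*18)*11 + 15*y(-4) = (8*18)*11 + 15*(6241/75) = 144*11 + 6241/5 = 1584 + 6241/5 = 14161/5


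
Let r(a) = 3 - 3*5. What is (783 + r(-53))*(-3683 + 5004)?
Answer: 1018491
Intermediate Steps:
r(a) = -12 (r(a) = 3 - 15 = -12)
(783 + r(-53))*(-3683 + 5004) = (783 - 12)*(-3683 + 5004) = 771*1321 = 1018491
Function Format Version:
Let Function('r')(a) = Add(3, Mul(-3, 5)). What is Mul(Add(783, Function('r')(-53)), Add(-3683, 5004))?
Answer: 1018491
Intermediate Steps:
Function('r')(a) = -12 (Function('r')(a) = Add(3, -15) = -12)
Mul(Add(783, Function('r')(-53)), Add(-3683, 5004)) = Mul(Add(783, -12), Add(-3683, 5004)) = Mul(771, 1321) = 1018491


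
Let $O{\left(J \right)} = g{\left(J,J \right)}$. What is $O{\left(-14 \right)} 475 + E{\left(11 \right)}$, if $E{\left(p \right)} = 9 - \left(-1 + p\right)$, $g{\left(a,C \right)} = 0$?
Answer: $-1$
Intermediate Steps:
$E{\left(p \right)} = 10 - p$ ($E{\left(p \right)} = 9 - \left(-1 + p\right) = 10 - p$)
$O{\left(J \right)} = 0$
$O{\left(-14 \right)} 475 + E{\left(11 \right)} = 0 \cdot 475 + \left(10 - 11\right) = 0 + \left(10 - 11\right) = 0 - 1 = -1$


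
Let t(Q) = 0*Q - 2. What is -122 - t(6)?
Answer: -120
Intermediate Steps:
t(Q) = -2 (t(Q) = 0 - 2 = -2)
-122 - t(6) = -122 - 1*(-2) = -122 + 2 = -120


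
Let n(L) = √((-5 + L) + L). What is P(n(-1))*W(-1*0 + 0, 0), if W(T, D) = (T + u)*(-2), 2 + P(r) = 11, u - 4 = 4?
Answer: -144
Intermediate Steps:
u = 8 (u = 4 + 4 = 8)
n(L) = √(-5 + 2*L)
P(r) = 9 (P(r) = -2 + 11 = 9)
W(T, D) = -16 - 2*T (W(T, D) = (T + 8)*(-2) = (8 + T)*(-2) = -16 - 2*T)
P(n(-1))*W(-1*0 + 0, 0) = 9*(-16 - 2*(-1*0 + 0)) = 9*(-16 - 2*(0 + 0)) = 9*(-16 - 2*0) = 9*(-16 + 0) = 9*(-16) = -144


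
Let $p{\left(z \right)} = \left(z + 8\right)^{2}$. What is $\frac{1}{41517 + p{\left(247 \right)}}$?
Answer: $\frac{1}{106542} \approx 9.386 \cdot 10^{-6}$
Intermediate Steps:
$p{\left(z \right)} = \left(8 + z\right)^{2}$
$\frac{1}{41517 + p{\left(247 \right)}} = \frac{1}{41517 + \left(8 + 247\right)^{2}} = \frac{1}{41517 + 255^{2}} = \frac{1}{41517 + 65025} = \frac{1}{106542}$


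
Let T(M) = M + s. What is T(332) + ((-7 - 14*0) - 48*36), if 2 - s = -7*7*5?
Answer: -1156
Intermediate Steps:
s = 247 (s = 2 - (-7*7)*5 = 2 - (-49)*5 = 2 - 1*(-245) = 2 + 245 = 247)
T(M) = 247 + M (T(M) = M + 247 = 247 + M)
T(332) + ((-7 - 14*0) - 48*36) = (247 + 332) + ((-7 - 14*0) - 48*36) = 579 + ((-7 + 0) - 1728) = 579 + (-7 - 1728) = 579 - 1735 = -1156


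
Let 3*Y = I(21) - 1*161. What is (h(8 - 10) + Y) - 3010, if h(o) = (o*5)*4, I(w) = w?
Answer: -9290/3 ≈ -3096.7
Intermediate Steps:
h(o) = 20*o (h(o) = (5*o)*4 = 20*o)
Y = -140/3 (Y = (21 - 1*161)/3 = (21 - 161)/3 = (⅓)*(-140) = -140/3 ≈ -46.667)
(h(8 - 10) + Y) - 3010 = (20*(8 - 10) - 140/3) - 3010 = (20*(-2) - 140/3) - 3010 = (-40 - 140/3) - 3010 = -260/3 - 3010 = -9290/3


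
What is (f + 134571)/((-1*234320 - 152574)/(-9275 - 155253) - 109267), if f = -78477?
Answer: -1538172272/2996182347 ≈ -0.51338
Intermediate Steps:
(f + 134571)/((-1*234320 - 152574)/(-9275 - 155253) - 109267) = (-78477 + 134571)/((-1*234320 - 152574)/(-9275 - 155253) - 109267) = 56094/((-234320 - 152574)/(-164528) - 109267) = 56094/(-386894*(-1/164528) - 109267) = 56094/(193447/82264 - 109267) = 56094/(-8988547041/82264) = 56094*(-82264/8988547041) = -1538172272/2996182347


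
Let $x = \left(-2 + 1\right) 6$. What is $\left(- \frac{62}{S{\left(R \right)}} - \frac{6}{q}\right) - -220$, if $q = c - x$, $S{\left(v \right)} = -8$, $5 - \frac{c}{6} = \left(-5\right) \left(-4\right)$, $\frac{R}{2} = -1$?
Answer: $\frac{6379}{28} \approx 227.82$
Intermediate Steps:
$x = -6$ ($x = \left(-1\right) 6 = -6$)
$R = -2$ ($R = 2 \left(-1\right) = -2$)
$c = -90$ ($c = 30 - 6 \left(\left(-5\right) \left(-4\right)\right) = 30 - 120 = -90$)
$q = -84$ ($q = -90 - -6 = -90 + 6 = -84$)
$\left(- \frac{62}{S{\left(R \right)}} - \frac{6}{q}\right) - -220 = \left(- \frac{62}{-8} - \frac{6}{-84}\right) - -220 = \left(\left(-62\right) \left(- \frac{1}{8}\right) - - \frac{1}{14}\right) + 220 = \left(\frac{31}{4} + \frac{1}{14}\right) + 220 = \frac{219}{28} + 220 = \frac{6379}{28}$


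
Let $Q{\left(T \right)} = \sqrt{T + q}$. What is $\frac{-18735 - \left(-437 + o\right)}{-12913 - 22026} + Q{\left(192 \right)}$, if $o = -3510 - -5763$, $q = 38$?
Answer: $\frac{20551}{34939} + \sqrt{230} \approx 15.754$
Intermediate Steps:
$Q{\left(T \right)} = \sqrt{38 + T}$ ($Q{\left(T \right)} = \sqrt{T + 38} = \sqrt{38 + T}$)
$o = 2253$ ($o = -3510 + 5763 = 2253$)
$\frac{-18735 - \left(-437 + o\right)}{-12913 - 22026} + Q{\left(192 \right)} = \frac{-18735 + \left(437 - 2253\right)}{-12913 - 22026} + \sqrt{38 + 192} = \frac{-18735 + \left(437 - 2253\right)}{-34939} + \sqrt{230} = \left(-18735 - 1816\right) \left(- \frac{1}{34939}\right) + \sqrt{230} = \left(-20551\right) \left(- \frac{1}{34939}\right) + \sqrt{230} = \frac{20551}{34939} + \sqrt{230}$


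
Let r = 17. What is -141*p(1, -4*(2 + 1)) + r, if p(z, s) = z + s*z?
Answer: 1568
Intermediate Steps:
-141*p(1, -4*(2 + 1)) + r = -141*(1 - 4*(2 + 1)) + 17 = -141*(1 - 4*3) + 17 = -141*(1 - 12) + 17 = -141*(-11) + 17 = 1551 + 17 = 1568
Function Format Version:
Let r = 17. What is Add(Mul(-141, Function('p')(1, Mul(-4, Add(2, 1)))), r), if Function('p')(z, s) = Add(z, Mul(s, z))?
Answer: 1568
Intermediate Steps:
Add(Mul(-141, Function('p')(1, Mul(-4, Add(2, 1)))), r) = Add(Mul(-141, Mul(1, Add(1, Mul(-4, Add(2, 1))))), 17) = Add(Mul(-141, Mul(1, Add(1, Mul(-4, 3)))), 17) = Add(Mul(-141, Mul(1, Add(1, -12))), 17) = Add(Mul(-141, Mul(1, -11)), 17) = Add(Mul(-141, -11), 17) = Add(1551, 17) = 1568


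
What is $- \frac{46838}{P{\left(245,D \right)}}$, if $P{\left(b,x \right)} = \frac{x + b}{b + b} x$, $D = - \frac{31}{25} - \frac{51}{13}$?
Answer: $\frac{1212079618750}{65397533} \approx 18534.0$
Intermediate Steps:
$D = - \frac{1678}{325}$ ($D = \left(-31\right) \frac{1}{25} - \frac{51}{13} = - \frac{31}{25} - \frac{51}{13} = - \frac{1678}{325} \approx -5.1631$)
$P{\left(b,x \right)} = \frac{x \left(b + x\right)}{2 b}$ ($P{\left(b,x \right)} = \frac{b + x}{2 b} x = \frac{x \left(b + x\right)}{2 b}$)
$- \frac{46838}{P{\left(245,D \right)}} = - \frac{46838}{\frac{1}{2} \left(- \frac{1678}{325}\right) \frac{1}{245} \left(245 - \frac{1678}{325}\right)} = - \frac{46838}{\frac{1}{2} \left(- \frac{1678}{325}\right) \frac{1}{245} \cdot \frac{77947}{325}} = - \frac{46838}{- \frac{65397533}{25878125}} = \left(-46838\right) \left(- \frac{25878125}{65397533}\right) = \frac{1212079618750}{65397533}$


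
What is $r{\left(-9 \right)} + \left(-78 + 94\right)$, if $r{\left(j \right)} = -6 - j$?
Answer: $19$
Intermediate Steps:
$r{\left(-9 \right)} + \left(-78 + 94\right) = \left(-6 - -9\right) + \left(-78 + 94\right) = \left(-6 + 9\right) + 16 = 3 + 16 = 19$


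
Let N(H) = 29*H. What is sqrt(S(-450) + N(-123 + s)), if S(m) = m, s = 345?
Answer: 2*sqrt(1497) ≈ 77.382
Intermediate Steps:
sqrt(S(-450) + N(-123 + s)) = sqrt(-450 + 29*(-123 + 345)) = sqrt(-450 + 29*222) = sqrt(-450 + 6438) = sqrt(5988) = 2*sqrt(1497)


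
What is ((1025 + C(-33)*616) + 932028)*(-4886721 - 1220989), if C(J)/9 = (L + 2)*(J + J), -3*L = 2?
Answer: -2719036445510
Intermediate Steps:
L = -⅔ (L = -⅓*2 = -⅔ ≈ -0.66667)
C(J) = 24*J (C(J) = 9*((-⅔ + 2)*(J + J)) = 9*(4*(2*J)/3) = 9*(8*J/3) = 24*J)
((1025 + C(-33)*616) + 932028)*(-4886721 - 1220989) = ((1025 + (24*(-33))*616) + 932028)*(-4886721 - 1220989) = ((1025 - 792*616) + 932028)*(-6107710) = ((1025 - 487872) + 932028)*(-6107710) = (-486847 + 932028)*(-6107710) = 445181*(-6107710) = -2719036445510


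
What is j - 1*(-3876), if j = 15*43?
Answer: 4521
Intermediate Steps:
j = 645
j - 1*(-3876) = 645 - 1*(-3876) = 645 + 3876 = 4521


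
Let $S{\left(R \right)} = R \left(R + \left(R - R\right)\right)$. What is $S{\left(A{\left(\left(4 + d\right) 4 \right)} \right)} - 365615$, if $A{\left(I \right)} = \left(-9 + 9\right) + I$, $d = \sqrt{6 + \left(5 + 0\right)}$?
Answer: $-365183 + 128 \sqrt{11} \approx -3.6476 \cdot 10^{5}$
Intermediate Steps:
$d = \sqrt{11}$ ($d = \sqrt{6 + 5} = \sqrt{11} \approx 3.3166$)
$A{\left(I \right)} = I$ ($A{\left(I \right)} = 0 + I = I$)
$S{\left(R \right)} = R^{2}$ ($S{\left(R \right)} = R \left(R + 0\right) = R R = R^{2}$)
$S{\left(A{\left(\left(4 + d\right) 4 \right)} \right)} - 365615 = \left(\left(4 + \sqrt{11}\right) 4\right)^{2} - 365615 = \left(16 + 4 \sqrt{11}\right)^{2} - 365615 = -365615 + \left(16 + 4 \sqrt{11}\right)^{2}$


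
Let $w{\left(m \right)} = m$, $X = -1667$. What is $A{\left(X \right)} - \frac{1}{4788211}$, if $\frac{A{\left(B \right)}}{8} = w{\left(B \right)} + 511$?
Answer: $- \frac{44281375329}{4788211} \approx -9248.0$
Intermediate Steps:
$A{\left(B \right)} = 4088 + 8 B$ ($A{\left(B \right)} = 8 \left(B + 511\right) = 8 \left(511 + B\right) = 4088 + 8 B$)
$A{\left(X \right)} - \frac{1}{4788211} = \left(4088 + 8 \left(-1667\right)\right) - \frac{1}{4788211} = \left(4088 - 13336\right) - \frac{1}{4788211} = -9248 - \frac{1}{4788211} = - \frac{44281375329}{4788211}$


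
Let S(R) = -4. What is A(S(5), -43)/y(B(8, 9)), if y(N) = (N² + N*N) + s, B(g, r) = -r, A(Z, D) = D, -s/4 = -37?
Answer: -43/310 ≈ -0.13871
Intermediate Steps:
s = 148 (s = -4*(-37) = 148)
y(N) = 148 + 2*N² (y(N) = (N² + N*N) + 148 = (N² + N²) + 148 = 2*N² + 148 = 148 + 2*N²)
A(S(5), -43)/y(B(8, 9)) = -43/(148 + 2*(-1*9)²) = -43/(148 + 2*(-9)²) = -43/(148 + 2*81) = -43/(148 + 162) = -43/310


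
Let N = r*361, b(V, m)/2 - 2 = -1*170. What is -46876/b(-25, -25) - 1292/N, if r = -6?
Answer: 223613/1596 ≈ 140.11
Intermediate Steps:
b(V, m) = -336 (b(V, m) = 4 + 2*(-1*170) = 4 + 2*(-170) = 4 - 340 = -336)
N = -2166 (N = -6*361 = -2166)
-46876/b(-25, -25) - 1292/N = -46876/(-336) - 1292/(-2166) = -46876*(-1/336) - 1292*(-1/2166) = 11719/84 + 34/57 = 223613/1596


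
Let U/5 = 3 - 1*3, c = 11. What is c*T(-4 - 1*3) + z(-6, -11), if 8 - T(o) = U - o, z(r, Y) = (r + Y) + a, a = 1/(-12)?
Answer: -73/12 ≈ -6.0833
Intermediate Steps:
a = -1/12 ≈ -0.083333
U = 0 (U = 5*(3 - 1*3) = 5*(3 - 3) = 5*0 = 0)
z(r, Y) = -1/12 + Y + r (z(r, Y) = (r + Y) - 1/12 = (Y + r) - 1/12 = -1/12 + Y + r)
T(o) = 8 + o (T(o) = 8 - (0 - o) = 8 - (-1)*o = 8 + o)
c*T(-4 - 1*3) + z(-6, -11) = 11*(8 + (-4 - 1*3)) + (-1/12 - 11 - 6) = 11*(8 + (-4 - 3)) - 205/12 = 11*(8 - 7) - 205/12 = 11*1 - 205/12 = 11 - 205/12 = -73/12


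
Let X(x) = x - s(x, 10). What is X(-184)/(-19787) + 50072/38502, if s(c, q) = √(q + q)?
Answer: 498929516/380919537 + 2*√5/19787 ≈ 1.3100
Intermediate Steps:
s(c, q) = √2*√q (s(c, q) = √(2*q) = √2*√q)
X(x) = x - 2*√5 (X(x) = x - √2*√10 = x - 2*√5)
X(-184)/(-19787) + 50072/38502 = (-184 - 2*√5)/(-19787) + 50072/38502 = (-184 - 2*√5)*(-1/19787) + 50072*(1/38502) = (184/19787 + 2*√5/19787) + 25036/19251 = 498929516/380919537 + 2*√5/19787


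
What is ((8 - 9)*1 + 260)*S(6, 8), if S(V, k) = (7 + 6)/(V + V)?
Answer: 3367/12 ≈ 280.58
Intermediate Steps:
S(V, k) = 13/(2*V) (S(V, k) = 13/((2*V)) = 13*(1/(2*V)) = 13/(2*V))
((8 - 9)*1 + 260)*S(6, 8) = ((8 - 9)*1 + 260)*((13/2)/6) = (-1*1 + 260)*((13/2)*(⅙)) = (-1 + 260)*(13/12) = 259*(13/12) = 3367/12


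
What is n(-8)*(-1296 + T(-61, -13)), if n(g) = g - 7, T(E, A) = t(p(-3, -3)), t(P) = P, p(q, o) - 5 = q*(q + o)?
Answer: 19095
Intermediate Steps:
p(q, o) = 5 + q*(o + q) (p(q, o) = 5 + q*(q + o) = 5 + q*(o + q))
T(E, A) = 23 (T(E, A) = 5 + (-3)² - 3*(-3) = 5 + 9 + 9 = 23)
n(g) = -7 + g
n(-8)*(-1296 + T(-61, -13)) = (-7 - 8)*(-1296 + 23) = -15*(-1273) = 19095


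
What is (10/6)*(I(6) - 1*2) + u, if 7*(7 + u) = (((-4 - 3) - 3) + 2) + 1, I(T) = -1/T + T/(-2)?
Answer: -299/18 ≈ -16.611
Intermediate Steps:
I(T) = -1/T - T/2 (I(T) = -1/T + T*(-½) = -1/T - T/2)
u = -8 (u = -7 + ((((-4 - 3) - 3) + 2) + 1)/7 = -7 + (((-7 - 3) + 2) + 1)/7 = -7 + ((-10 + 2) + 1)/7 = -7 + (-8 + 1)/7 = -7 + (⅐)*(-7) = -7 - 1 = -8)
(10/6)*(I(6) - 1*2) + u = (10/6)*((-1/6 - ½*6) - 1*2) - 8 = (10*(⅙))*((-1*⅙ - 3) - 2) - 8 = 5*((-⅙ - 3) - 2)/3 - 8 = 5*(-19/6 - 2)/3 - 8 = (5/3)*(-31/6) - 8 = -155/18 - 8 = -299/18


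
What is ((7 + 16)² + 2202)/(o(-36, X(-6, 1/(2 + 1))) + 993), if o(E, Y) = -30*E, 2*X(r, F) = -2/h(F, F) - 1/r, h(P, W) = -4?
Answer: 2731/2073 ≈ 1.3174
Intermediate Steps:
X(r, F) = ¼ - 1/(2*r) (X(r, F) = (-2/(-4) - 1/r)/2 = (-2*(-¼) - 1/r)/2 = (½ - 1/r)/2 = ¼ - 1/(2*r))
((7 + 16)² + 2202)/(o(-36, X(-6, 1/(2 + 1))) + 993) = ((7 + 16)² + 2202)/(-30*(-36) + 993) = (23² + 2202)/(1080 + 993) = (529 + 2202)/2073 = 2731*(1/2073) = 2731/2073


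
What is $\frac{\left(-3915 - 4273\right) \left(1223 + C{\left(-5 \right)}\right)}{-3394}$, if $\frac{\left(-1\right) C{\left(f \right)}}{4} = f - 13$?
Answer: $\frac{5301730}{1697} \approx 3124.2$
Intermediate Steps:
$C{\left(f \right)} = 52 - 4 f$ ($C{\left(f \right)} = - 4 \left(f - 13\right) = - 4 \left(-13 + f\right) = 52 - 4 f$)
$\frac{\left(-3915 - 4273\right) \left(1223 + C{\left(-5 \right)}\right)}{-3394} = \frac{\left(-3915 - 4273\right) \left(1223 + \left(52 - -20\right)\right)}{-3394} = - 8188 \left(1223 + \left(52 + 20\right)\right) \left(- \frac{1}{3394}\right) = - 8188 \left(1223 + 72\right) \left(- \frac{1}{3394}\right) = \left(-8188\right) 1295 \left(- \frac{1}{3394}\right) = \left(-10603460\right) \left(- \frac{1}{3394}\right) = \frac{5301730}{1697}$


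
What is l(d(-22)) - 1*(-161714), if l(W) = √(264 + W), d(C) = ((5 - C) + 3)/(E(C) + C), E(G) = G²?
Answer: 161714 + √1565641/77 ≈ 1.6173e+5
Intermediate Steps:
d(C) = (8 - C)/(C + C²) (d(C) = ((5 - C) + 3)/(C² + C) = (8 - C)/(C + C²))
l(d(-22)) - 1*(-161714) = √(264 + (8 - 1*(-22))/((-22)*(1 - 22))) - 1*(-161714) = √(264 - 1/22*(8 + 22)/(-21)) + 161714 = √(264 - 1/22*(-1/21)*30) + 161714 = √(264 + 5/77) + 161714 = √(20333/77) + 161714 = √1565641/77 + 161714 = 161714 + √1565641/77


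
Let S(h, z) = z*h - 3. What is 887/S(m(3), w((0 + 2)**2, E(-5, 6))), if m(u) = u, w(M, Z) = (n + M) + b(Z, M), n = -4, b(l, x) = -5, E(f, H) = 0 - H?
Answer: -887/18 ≈ -49.278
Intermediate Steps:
E(f, H) = -H
w(M, Z) = -9 + M (w(M, Z) = (-4 + M) - 5 = -9 + M)
S(h, z) = -3 + h*z (S(h, z) = h*z - 3 = -3 + h*z)
887/S(m(3), w((0 + 2)**2, E(-5, 6))) = 887/(-3 + 3*(-9 + (0 + 2)**2)) = 887/(-3 + 3*(-9 + 2**2)) = 887/(-3 + 3*(-9 + 4)) = 887/(-3 + 3*(-5)) = 887/(-3 - 15) = 887/(-18) = 887*(-1/18) = -887/18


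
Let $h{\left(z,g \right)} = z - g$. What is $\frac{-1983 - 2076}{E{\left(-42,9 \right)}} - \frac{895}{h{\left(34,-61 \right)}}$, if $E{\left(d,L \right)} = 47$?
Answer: $- \frac{85534}{893} \approx -95.783$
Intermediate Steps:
$\frac{-1983 - 2076}{E{\left(-42,9 \right)}} - \frac{895}{h{\left(34,-61 \right)}} = \frac{-1983 - 2076}{47} - \frac{895}{34 - -61} = \left(-1983 - 2076\right) \frac{1}{47} - \frac{895}{34 + 61} = \left(-4059\right) \frac{1}{47} - \frac{895}{95} = - \frac{4059}{47} - \frac{179}{19} = - \frac{85534}{893}$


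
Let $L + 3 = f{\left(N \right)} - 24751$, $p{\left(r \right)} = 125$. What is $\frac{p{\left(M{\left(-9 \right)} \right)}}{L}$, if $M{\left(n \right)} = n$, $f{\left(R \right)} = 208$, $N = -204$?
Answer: $- \frac{125}{24546} \approx -0.0050925$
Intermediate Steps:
$L = -24546$ ($L = -3 + \left(208 - 24751\right) = -3 - 24543 = -24546$)
$\frac{p{\left(M{\left(-9 \right)} \right)}}{L} = \frac{125}{-24546} = 125 \left(- \frac{1}{24546}\right) = - \frac{125}{24546}$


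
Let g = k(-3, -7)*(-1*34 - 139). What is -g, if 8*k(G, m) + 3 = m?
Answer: -865/4 ≈ -216.25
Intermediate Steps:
k(G, m) = -3/8 + m/8
g = 865/4 (g = (-3/8 + (1/8)*(-7))*(-1*34 - 139) = (-3/8 - 7/8)*(-34 - 139) = -5/4*(-173) = 865/4 ≈ 216.25)
-g = -1*865/4 = -865/4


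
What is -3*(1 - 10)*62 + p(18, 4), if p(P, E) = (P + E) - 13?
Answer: 1683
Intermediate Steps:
p(P, E) = -13 + E + P (p(P, E) = (E + P) - 13 = -13 + E + P)
-3*(1 - 10)*62 + p(18, 4) = -3*(1 - 10)*62 + (-13 + 4 + 18) = -3*(-9)*62 + 9 = 27*62 + 9 = 1674 + 9 = 1683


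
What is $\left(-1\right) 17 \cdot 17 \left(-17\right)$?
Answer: $4913$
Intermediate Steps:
$\left(-1\right) 17 \cdot 17 \left(-17\right) = \left(-17\right) 17 \left(-17\right) = \left(-289\right) \left(-17\right) = 4913$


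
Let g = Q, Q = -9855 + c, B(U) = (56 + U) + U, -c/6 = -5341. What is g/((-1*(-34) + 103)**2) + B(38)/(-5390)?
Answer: 5324181/4598405 ≈ 1.1578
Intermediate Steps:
c = 32046 (c = -6*(-5341) = 32046)
B(U) = 56 + 2*U
Q = 22191 (Q = -9855 + 32046 = 22191)
g = 22191
g/((-1*(-34) + 103)**2) + B(38)/(-5390) = 22191/((-1*(-34) + 103)**2) + (56 + 2*38)/(-5390) = 22191/((34 + 103)**2) + (56 + 76)*(-1/5390) = 22191/(137**2) + 132*(-1/5390) = 22191/18769 - 6/245 = 5324181/4598405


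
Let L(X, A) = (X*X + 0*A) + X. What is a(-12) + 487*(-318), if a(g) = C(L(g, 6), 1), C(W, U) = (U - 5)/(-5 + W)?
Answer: -19667986/127 ≈ -1.5487e+5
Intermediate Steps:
L(X, A) = X + X² (L(X, A) = (X² + 0) + X = X² + X = X + X²)
C(W, U) = (-5 + U)/(-5 + W)
a(g) = -4/(-5 + g*(1 + g)) (a(g) = (-5 + 1)/(-5 + g*(1 + g)) = -4/(-5 + g*(1 + g)))
a(-12) + 487*(-318) = -4/(-5 - 12*(1 - 12)) + 487*(-318) = -4/(-5 - 12*(-11)) - 154866 = -4/(-5 + 132) - 154866 = -4/127 - 154866 = -19667986/127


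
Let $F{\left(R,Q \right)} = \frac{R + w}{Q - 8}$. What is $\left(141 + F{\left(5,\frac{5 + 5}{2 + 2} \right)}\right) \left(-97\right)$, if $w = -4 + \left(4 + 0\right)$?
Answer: $- \frac{149477}{11} \approx -13589.0$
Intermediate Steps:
$w = 0$ ($w = -4 + 4 = 0$)
$F{\left(R,Q \right)} = \frac{R}{-8 + Q}$ ($F{\left(R,Q \right)} = \frac{R + 0}{Q - 8} = \frac{R}{-8 + Q}$)
$\left(141 + F{\left(5,\frac{5 + 5}{2 + 2} \right)}\right) \left(-97\right) = \left(141 + \frac{5}{-8 + \frac{5 + 5}{2 + 2}}\right) \left(-97\right) = \left(141 + \frac{5}{-8 + \frac{10}{4}}\right) \left(-97\right) = \left(141 + \frac{5}{-8 + 10 \cdot \frac{1}{4}}\right) \left(-97\right) = \left(141 + \frac{5}{-8 + \frac{5}{2}}\right) \left(-97\right) = \left(141 + \frac{5}{- \frac{11}{2}}\right) \left(-97\right) = \left(141 + 5 \left(- \frac{2}{11}\right)\right) \left(-97\right) = \left(141 - \frac{10}{11}\right) \left(-97\right) = \frac{1541}{11} \left(-97\right) = - \frac{149477}{11}$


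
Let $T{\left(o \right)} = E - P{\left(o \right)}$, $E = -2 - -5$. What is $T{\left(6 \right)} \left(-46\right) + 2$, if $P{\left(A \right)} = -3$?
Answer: $-274$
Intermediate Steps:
$E = 3$ ($E = -2 + 5 = 3$)
$T{\left(o \right)} = 6$ ($T{\left(o \right)} = 3 - -3 = 3 + 3 = 6$)
$T{\left(6 \right)} \left(-46\right) + 2 = 6 \left(-46\right) + 2 = -276 + 2 = -274$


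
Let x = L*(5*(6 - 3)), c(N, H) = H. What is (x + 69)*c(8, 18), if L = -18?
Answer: -3618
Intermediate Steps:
x = -270 (x = -90*(6 - 3) = -90*3 = -18*15 = -270)
(x + 69)*c(8, 18) = (-270 + 69)*18 = -201*18 = -3618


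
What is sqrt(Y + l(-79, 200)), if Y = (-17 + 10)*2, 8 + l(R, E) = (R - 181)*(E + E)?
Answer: 3*I*sqrt(11558) ≈ 322.52*I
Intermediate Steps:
l(R, E) = -8 + 2*E*(-181 + R) (l(R, E) = -8 + (R - 181)*(E + E) = -8 + (-181 + R)*(2*E) = -8 + 2*E*(-181 + R))
Y = -14 (Y = -7*2 = -14)
sqrt(Y + l(-79, 200)) = sqrt(-14 + (-8 - 362*200 + 2*200*(-79))) = sqrt(-14 + (-8 - 72400 - 31600)) = sqrt(-14 - 104008) = sqrt(-104022) = 3*I*sqrt(11558)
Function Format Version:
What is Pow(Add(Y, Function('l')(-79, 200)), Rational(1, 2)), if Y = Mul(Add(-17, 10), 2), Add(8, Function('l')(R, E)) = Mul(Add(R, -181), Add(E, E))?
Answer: Mul(3, I, Pow(11558, Rational(1, 2))) ≈ Mul(322.52, I)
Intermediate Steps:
Function('l')(R, E) = Add(-8, Mul(2, E, Add(-181, R))) (Function('l')(R, E) = Add(-8, Mul(Add(R, -181), Add(E, E))) = Add(-8, Mul(Add(-181, R), Mul(2, E))) = Add(-8, Mul(2, E, Add(-181, R))))
Y = -14 (Y = Mul(-7, 2) = -14)
Pow(Add(Y, Function('l')(-79, 200)), Rational(1, 2)) = Pow(Add(-14, Add(-8, Mul(-362, 200), Mul(2, 200, -79))), Rational(1, 2)) = Pow(Add(-14, Add(-8, -72400, -31600)), Rational(1, 2)) = Pow(Add(-14, -104008), Rational(1, 2)) = Pow(-104022, Rational(1, 2)) = Mul(3, I, Pow(11558, Rational(1, 2)))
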